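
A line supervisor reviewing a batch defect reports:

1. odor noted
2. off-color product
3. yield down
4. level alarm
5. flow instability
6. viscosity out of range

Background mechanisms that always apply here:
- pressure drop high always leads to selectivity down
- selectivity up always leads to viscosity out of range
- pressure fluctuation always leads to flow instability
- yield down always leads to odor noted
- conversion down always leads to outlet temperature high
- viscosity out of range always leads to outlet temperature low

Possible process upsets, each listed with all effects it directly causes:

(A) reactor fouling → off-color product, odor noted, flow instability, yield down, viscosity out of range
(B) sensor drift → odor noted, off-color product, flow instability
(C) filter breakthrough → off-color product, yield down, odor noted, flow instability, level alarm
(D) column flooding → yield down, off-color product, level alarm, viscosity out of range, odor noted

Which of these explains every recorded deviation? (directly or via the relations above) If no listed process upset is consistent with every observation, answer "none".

none

For each candidate, compare predicted effects to what was observed:
(A) reactor fouling — odor noted yes; off-color product yes; yield down yes; level alarm NO; flow instability yes; viscosity out of range yes
(B) sensor drift — odor noted yes; off-color product yes; yield down NO; level alarm NO; flow instability yes; viscosity out of range NO
(C) filter breakthrough — odor noted yes; off-color product yes; yield down yes; level alarm yes; flow instability yes; viscosity out of range NO
(D) column flooding — does not account for flow instability
No candidate is consistent with all observations.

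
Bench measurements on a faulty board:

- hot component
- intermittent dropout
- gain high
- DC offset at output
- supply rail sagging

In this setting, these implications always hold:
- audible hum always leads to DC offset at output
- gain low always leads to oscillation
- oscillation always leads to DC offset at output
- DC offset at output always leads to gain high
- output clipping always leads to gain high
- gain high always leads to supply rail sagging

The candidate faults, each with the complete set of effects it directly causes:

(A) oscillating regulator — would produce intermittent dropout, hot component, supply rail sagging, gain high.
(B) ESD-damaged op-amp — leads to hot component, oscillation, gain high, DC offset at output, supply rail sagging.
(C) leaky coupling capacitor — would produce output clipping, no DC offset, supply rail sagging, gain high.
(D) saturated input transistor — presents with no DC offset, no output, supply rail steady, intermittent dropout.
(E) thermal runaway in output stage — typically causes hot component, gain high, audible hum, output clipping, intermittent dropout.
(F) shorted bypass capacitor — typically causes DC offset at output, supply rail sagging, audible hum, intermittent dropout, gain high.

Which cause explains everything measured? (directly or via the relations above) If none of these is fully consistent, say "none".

Testing each hypothesis:
(A) oscillating regulator — does not account for DC offset at output
(B) ESD-damaged op-amp — hot component match; intermittent dropout miss; gain high match; DC offset at output match; supply rail sagging match
(C) leaky coupling capacitor — hot component miss; intermittent dropout miss; gain high match; DC offset at output miss; supply rail sagging match
(D) saturated input transistor — hot component miss; intermittent dropout match; gain high miss; DC offset at output miss; supply rail sagging miss
(E) thermal runaway in output stage — accounts for every observation (DC offset at output via audible hum → DC offset at output)
(F) shorted bypass capacitor — hot component miss; intermittent dropout match; gain high match; DC offset at output match; supply rail sagging match
(E) is the only candidate with no mismatches.

E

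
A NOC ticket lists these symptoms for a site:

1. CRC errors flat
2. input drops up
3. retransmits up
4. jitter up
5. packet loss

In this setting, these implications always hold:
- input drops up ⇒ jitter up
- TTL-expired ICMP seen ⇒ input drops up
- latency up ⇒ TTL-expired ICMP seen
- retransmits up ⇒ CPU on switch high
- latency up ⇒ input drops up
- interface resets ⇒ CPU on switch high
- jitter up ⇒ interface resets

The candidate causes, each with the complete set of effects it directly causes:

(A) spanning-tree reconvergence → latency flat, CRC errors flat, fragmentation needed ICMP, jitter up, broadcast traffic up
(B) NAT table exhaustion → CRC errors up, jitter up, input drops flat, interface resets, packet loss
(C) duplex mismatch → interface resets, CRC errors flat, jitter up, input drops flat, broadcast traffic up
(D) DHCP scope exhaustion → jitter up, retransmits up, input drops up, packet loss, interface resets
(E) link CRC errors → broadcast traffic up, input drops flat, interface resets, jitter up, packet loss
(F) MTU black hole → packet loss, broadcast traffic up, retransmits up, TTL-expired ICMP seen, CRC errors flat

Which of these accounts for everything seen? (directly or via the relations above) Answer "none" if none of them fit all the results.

F

For each candidate, compare predicted effects to what was observed:
(A) spanning-tree reconvergence — does not account for input drops up, retransmits up, packet loss
(B) NAT table exhaustion — fails on CRC errors flat, input drops up, retransmits up (predicts CRC errors up, not CRC errors flat; predicts input drops flat, not input drops up)
(C) duplex mismatch — fails on input drops up, retransmits up, packet loss (predicts input drops flat, not input drops up)
(D) DHCP scope exhaustion — CRC errors flat -; input drops up +; retransmits up +; jitter up +; packet loss +
(E) link CRC errors — fails on CRC errors flat, input drops up, retransmits up (predicts input drops flat, not input drops up)
(F) MTU black hole — CRC errors flat +; input drops up + (through TTL-expired ICMP seen → input drops up); retransmits up +; jitter up + (through TTL-expired ICMP seen → input drops up → jitter up); packet loss +
Only (F) is consistent with every observation.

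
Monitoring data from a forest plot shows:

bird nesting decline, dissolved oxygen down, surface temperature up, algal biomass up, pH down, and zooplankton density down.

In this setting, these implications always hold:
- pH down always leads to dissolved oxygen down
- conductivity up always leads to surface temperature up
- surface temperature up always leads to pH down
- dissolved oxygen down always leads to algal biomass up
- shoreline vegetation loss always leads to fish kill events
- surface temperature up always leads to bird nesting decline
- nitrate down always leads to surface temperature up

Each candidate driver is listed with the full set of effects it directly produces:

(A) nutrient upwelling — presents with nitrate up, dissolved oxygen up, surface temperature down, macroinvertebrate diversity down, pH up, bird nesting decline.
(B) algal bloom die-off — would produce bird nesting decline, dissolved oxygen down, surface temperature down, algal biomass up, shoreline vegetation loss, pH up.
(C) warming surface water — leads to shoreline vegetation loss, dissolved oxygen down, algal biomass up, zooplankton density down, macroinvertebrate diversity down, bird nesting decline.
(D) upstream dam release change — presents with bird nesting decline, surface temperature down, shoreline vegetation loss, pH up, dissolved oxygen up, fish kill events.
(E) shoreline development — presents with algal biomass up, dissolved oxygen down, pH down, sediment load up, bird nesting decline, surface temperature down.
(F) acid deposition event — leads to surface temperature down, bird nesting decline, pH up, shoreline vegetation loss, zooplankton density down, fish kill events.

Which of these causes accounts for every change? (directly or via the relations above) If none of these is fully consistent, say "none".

none

Per-candidate check:
(A) nutrient upwelling — bird nesting decline match; dissolved oxygen down miss; surface temperature up miss; algal biomass up miss; pH down miss; zooplankton density down miss
(B) algal bloom die-off — fails on surface temperature up, pH down, zooplankton density down (predicts surface temperature down, not surface temperature up; predicts pH up, not pH down)
(C) warming surface water — bird nesting decline match; dissolved oxygen down match; surface temperature up miss; algal biomass up match; pH down miss; zooplankton density down match
(D) upstream dam release change — fails on dissolved oxygen down, surface temperature up, algal biomass up, pH down, zooplankton density down (predicts dissolved oxygen up, not dissolved oxygen down; predicts surface temperature down, not surface temperature up; predicts pH up, not pH down)
(E) shoreline development — bird nesting decline match; dissolved oxygen down match; surface temperature up miss; algal biomass up match; pH down match; zooplankton density down miss
(F) acid deposition event — bird nesting decline match; dissolved oxygen down miss; surface temperature up miss; algal biomass up miss; pH down miss; zooplankton density down match
No candidate is consistent with all observations.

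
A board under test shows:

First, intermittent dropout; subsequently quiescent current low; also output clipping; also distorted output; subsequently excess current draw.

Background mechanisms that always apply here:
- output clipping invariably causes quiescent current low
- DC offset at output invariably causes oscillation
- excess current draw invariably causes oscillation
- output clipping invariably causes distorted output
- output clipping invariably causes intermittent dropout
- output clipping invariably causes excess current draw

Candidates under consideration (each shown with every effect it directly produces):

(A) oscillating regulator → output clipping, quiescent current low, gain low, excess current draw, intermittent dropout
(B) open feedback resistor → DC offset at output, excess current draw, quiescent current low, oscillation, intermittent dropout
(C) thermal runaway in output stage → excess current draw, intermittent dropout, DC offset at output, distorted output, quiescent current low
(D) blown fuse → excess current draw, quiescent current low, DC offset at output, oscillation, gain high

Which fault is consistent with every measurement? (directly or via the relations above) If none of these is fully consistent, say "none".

Testing each hypothesis:
(A) oscillating regulator — accounts for every observation (distorted output via output clipping → distorted output)
(B) open feedback resistor — does not account for output clipping, distorted output
(C) thermal runaway in output stage — intermittent dropout +; quiescent current low +; output clipping -; distorted output +; excess current draw +
(D) blown fuse — does not account for intermittent dropout, output clipping, distorted output
(A) alone accounts for all the evidence.

A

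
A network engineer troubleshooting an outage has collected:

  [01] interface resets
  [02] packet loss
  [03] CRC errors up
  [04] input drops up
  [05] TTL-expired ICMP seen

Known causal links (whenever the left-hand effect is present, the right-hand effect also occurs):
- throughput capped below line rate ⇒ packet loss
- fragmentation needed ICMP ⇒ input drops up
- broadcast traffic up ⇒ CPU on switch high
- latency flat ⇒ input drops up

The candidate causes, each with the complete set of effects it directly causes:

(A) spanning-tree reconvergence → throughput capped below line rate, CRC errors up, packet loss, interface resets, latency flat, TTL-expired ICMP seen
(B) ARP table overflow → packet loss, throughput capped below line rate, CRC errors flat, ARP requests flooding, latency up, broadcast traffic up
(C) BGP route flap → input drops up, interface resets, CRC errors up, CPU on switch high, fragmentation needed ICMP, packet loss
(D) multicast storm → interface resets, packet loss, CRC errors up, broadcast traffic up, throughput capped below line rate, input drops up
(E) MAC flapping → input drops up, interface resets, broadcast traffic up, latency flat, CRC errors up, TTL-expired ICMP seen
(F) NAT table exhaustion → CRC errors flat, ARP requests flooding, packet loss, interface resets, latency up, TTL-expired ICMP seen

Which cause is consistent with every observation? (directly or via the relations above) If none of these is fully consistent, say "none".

A

Checking each candidate against the observations:
(A) spanning-tree reconvergence — interface resets +; packet loss +; CRC errors up +; input drops up + (via latency flat → input drops up); TTL-expired ICMP seen +
(B) ARP table overflow — interface resets -; packet loss +; CRC errors up -; input drops up -; TTL-expired ICMP seen -
(C) BGP route flap — interface resets +; packet loss +; CRC errors up +; input drops up +; TTL-expired ICMP seen -
(D) multicast storm — interface resets +; packet loss +; CRC errors up +; input drops up +; TTL-expired ICMP seen -
(E) MAC flapping — interface resets +; packet loss -; CRC errors up +; input drops up +; TTL-expired ICMP seen +
(F) NAT table exhaustion — interface resets +; packet loss +; CRC errors up -; input drops up -; TTL-expired ICMP seen +
Only (A) is consistent with every observation.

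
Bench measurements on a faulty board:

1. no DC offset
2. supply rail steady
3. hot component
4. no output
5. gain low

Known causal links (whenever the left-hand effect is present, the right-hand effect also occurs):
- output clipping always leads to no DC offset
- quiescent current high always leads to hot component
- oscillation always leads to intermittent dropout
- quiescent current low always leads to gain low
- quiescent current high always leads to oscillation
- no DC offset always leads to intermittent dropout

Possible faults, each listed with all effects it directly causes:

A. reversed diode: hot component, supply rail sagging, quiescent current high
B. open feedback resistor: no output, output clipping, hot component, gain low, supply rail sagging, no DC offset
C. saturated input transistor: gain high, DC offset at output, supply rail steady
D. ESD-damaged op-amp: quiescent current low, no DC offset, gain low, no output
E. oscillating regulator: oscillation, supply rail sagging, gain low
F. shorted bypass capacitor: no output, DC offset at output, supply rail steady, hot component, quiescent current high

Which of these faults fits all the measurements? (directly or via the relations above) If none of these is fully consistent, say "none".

Testing each hypothesis:
(A) reversed diode — no DC offset NO; supply rail steady NO; hot component yes; no output NO; gain low NO
(B) open feedback resistor — fails on supply rail steady (predicts supply rail sagging, not supply rail steady)
(C) saturated input transistor — no DC offset NO; supply rail steady yes; hot component NO; no output NO; gain low NO
(D) ESD-damaged op-amp — does not account for supply rail steady, hot component
(E) oscillating regulator — no DC offset NO; supply rail steady NO; hot component NO; no output NO; gain low yes
(F) shorted bypass capacitor — fails on no DC offset, gain low (predicts DC offset at output, not no DC offset)
Every candidate fails on at least one observation.

none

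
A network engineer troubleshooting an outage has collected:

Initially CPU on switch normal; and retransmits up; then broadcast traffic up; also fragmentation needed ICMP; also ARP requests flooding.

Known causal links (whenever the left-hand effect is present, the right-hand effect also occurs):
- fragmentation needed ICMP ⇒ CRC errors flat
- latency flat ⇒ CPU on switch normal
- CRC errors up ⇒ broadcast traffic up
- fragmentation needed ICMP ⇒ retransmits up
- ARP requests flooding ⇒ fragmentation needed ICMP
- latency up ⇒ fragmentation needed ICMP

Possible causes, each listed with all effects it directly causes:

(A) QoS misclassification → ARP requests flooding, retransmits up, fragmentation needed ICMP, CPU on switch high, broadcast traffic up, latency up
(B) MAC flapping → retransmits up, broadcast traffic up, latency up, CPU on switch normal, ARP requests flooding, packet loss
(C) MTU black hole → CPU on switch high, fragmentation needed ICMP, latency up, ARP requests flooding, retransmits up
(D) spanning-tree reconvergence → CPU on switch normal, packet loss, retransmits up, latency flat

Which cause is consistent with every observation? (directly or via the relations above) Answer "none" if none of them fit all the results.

B

Checking each candidate against the observations:
(A) QoS misclassification — fails on CPU on switch normal (predicts CPU on switch high, not CPU on switch normal)
(B) MAC flapping — CPU on switch normal +; retransmits up +; broadcast traffic up +; fragmentation needed ICMP + (through latency up → fragmentation needed ICMP); ARP requests flooding +
(C) MTU black hole — CPU on switch normal -; retransmits up +; broadcast traffic up -; fragmentation needed ICMP +; ARP requests flooding +
(D) spanning-tree reconvergence — does not account for broadcast traffic up, fragmentation needed ICMP, ARP requests flooding
(B) alone accounts for all the evidence.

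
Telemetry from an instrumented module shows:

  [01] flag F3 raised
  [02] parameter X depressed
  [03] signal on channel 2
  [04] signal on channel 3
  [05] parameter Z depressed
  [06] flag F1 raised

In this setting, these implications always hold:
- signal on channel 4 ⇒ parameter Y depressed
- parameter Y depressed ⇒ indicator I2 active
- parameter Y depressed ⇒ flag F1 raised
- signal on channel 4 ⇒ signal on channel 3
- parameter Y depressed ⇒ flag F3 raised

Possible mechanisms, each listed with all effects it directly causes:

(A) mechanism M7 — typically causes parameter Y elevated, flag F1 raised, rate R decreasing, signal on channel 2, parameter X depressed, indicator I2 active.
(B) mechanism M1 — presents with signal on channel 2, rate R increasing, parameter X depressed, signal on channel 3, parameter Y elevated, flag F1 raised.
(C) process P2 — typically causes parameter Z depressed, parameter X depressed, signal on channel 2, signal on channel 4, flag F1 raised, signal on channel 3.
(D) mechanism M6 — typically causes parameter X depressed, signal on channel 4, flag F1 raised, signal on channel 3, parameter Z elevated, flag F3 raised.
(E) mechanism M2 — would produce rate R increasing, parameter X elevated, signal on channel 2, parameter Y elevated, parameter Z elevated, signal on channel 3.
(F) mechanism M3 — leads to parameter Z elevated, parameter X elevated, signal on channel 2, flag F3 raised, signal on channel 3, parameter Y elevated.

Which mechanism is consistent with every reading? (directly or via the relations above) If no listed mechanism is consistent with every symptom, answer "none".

C

Checking each candidate against the observations:
(A) mechanism M7 — flag F3 raised NO; parameter X depressed yes; signal on channel 2 yes; signal on channel 3 NO; parameter Z depressed NO; flag F1 raised yes
(B) mechanism M1 — does not account for flag F3 raised, parameter Z depressed
(C) process P2 — flag F3 raised yes (via signal on channel 4 → parameter Y depressed → flag F3 raised); parameter X depressed yes; signal on channel 2 yes; signal on channel 3 yes; parameter Z depressed yes; flag F1 raised yes
(D) mechanism M6 — flag F3 raised yes; parameter X depressed yes; signal on channel 2 NO; signal on channel 3 yes; parameter Z depressed NO; flag F1 raised yes
(E) mechanism M2 — fails on flag F3 raised, parameter X depressed, parameter Z depressed, flag F1 raised (predicts parameter X elevated, not parameter X depressed; predicts parameter Z elevated, not parameter Z depressed)
(F) mechanism M3 — fails on parameter X depressed, parameter Z depressed, flag F1 raised (predicts parameter X elevated, not parameter X depressed; predicts parameter Z elevated, not parameter Z depressed)
(C) is the only candidate with no mismatches.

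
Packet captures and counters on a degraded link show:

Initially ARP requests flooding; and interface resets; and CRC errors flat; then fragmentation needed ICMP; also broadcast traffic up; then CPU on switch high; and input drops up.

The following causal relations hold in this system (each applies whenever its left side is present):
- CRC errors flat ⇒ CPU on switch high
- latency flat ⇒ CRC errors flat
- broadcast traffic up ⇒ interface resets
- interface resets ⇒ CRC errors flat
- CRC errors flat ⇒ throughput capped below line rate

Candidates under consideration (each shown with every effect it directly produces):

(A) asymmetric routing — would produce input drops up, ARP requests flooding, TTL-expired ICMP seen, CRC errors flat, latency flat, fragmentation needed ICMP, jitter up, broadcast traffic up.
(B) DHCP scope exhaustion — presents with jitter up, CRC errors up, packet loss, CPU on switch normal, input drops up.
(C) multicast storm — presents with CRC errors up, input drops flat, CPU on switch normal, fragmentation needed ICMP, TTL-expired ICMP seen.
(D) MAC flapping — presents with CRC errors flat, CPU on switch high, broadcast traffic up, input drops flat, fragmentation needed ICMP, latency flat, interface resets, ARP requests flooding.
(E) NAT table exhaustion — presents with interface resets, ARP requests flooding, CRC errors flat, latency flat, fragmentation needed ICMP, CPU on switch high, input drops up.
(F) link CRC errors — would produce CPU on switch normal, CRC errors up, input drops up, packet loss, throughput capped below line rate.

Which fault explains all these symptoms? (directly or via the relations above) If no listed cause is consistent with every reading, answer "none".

A

Testing each hypothesis:
(A) asymmetric routing — ARP requests flooding +; interface resets + (by broadcast traffic up → interface resets); CRC errors flat +; fragmentation needed ICMP +; broadcast traffic up +; CPU on switch high + (by CRC errors flat → CPU on switch high); input drops up +
(B) DHCP scope exhaustion — ARP requests flooding -; interface resets -; CRC errors flat -; fragmentation needed ICMP -; broadcast traffic up -; CPU on switch high -; input drops up +
(C) multicast storm — ARP requests flooding -; interface resets -; CRC errors flat -; fragmentation needed ICMP +; broadcast traffic up -; CPU on switch high -; input drops up -
(D) MAC flapping — ARP requests flooding +; interface resets +; CRC errors flat +; fragmentation needed ICMP +; broadcast traffic up +; CPU on switch high +; input drops up -
(E) NAT table exhaustion — does not account for broadcast traffic up
(F) link CRC errors — ARP requests flooding -; interface resets -; CRC errors flat -; fragmentation needed ICMP -; broadcast traffic up -; CPU on switch high -; input drops up +
(A) is the only candidate with no mismatches.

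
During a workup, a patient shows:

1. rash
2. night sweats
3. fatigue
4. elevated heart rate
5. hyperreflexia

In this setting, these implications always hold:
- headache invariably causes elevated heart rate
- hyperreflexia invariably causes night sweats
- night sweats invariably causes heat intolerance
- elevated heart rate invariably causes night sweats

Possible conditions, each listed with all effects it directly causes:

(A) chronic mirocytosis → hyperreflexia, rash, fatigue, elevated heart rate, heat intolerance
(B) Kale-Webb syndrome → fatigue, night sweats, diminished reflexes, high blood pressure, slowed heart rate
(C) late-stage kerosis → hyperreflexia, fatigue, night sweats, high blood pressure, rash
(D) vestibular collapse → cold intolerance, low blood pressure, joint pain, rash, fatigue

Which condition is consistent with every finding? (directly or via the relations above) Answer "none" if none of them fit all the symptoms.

A

Per-candidate check:
(A) chronic mirocytosis — rash match; night sweats match (through elevated heart rate → night sweats); fatigue match; elevated heart rate match; hyperreflexia match
(B) Kale-Webb syndrome — rash miss; night sweats match; fatigue match; elevated heart rate miss; hyperreflexia miss
(C) late-stage kerosis — rash match; night sweats match; fatigue match; elevated heart rate miss; hyperreflexia match
(D) vestibular collapse — rash match; night sweats miss; fatigue match; elevated heart rate miss; hyperreflexia miss
(A) alone accounts for all the evidence.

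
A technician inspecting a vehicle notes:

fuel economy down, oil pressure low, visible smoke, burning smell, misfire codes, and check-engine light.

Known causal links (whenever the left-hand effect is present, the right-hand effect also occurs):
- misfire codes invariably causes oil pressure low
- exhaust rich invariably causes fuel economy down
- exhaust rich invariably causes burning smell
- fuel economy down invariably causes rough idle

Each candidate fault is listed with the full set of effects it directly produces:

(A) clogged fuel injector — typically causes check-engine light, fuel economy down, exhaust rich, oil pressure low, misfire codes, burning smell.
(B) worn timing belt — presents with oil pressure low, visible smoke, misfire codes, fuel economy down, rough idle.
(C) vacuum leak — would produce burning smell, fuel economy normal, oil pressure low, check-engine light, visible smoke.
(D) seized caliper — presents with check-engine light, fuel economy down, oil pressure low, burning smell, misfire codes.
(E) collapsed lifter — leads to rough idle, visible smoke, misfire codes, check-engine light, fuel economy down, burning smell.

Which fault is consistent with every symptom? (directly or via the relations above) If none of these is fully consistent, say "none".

Checking each candidate against the observations:
(A) clogged fuel injector — fuel economy down yes; oil pressure low yes; visible smoke NO; burning smell yes; misfire codes yes; check-engine light yes
(B) worn timing belt — does not account for burning smell, check-engine light
(C) vacuum leak — fails on fuel economy down, misfire codes (predicts fuel economy normal, not fuel economy down)
(D) seized caliper — does not account for visible smoke
(E) collapsed lifter — fuel economy down yes; oil pressure low yes (by misfire codes → oil pressure low); visible smoke yes; burning smell yes; misfire codes yes; check-engine light yes
(E) is the only candidate with no mismatches.

E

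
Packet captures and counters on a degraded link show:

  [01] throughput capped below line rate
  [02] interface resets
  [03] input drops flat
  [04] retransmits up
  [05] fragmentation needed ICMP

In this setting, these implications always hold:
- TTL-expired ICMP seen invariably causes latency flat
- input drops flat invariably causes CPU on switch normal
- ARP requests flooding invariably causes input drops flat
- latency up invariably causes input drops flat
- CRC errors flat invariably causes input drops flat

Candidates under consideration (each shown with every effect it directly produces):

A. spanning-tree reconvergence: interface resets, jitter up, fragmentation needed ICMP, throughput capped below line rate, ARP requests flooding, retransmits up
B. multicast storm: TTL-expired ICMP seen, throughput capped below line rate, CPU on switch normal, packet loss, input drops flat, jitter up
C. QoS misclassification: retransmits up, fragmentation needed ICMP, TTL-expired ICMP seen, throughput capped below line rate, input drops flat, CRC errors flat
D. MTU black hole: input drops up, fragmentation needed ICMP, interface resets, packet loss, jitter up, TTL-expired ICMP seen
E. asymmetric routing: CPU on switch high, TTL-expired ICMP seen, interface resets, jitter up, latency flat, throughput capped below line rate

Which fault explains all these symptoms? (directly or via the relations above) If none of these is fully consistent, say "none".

Testing each hypothesis:
(A) spanning-tree reconvergence — throughput capped below line rate match; interface resets match; input drops flat match (by ARP requests flooding → input drops flat); retransmits up match; fragmentation needed ICMP match
(B) multicast storm — throughput capped below line rate match; interface resets miss; input drops flat match; retransmits up miss; fragmentation needed ICMP miss
(C) QoS misclassification — throughput capped below line rate match; interface resets miss; input drops flat match; retransmits up match; fragmentation needed ICMP match
(D) MTU black hole — fails on throughput capped below line rate, input drops flat, retransmits up (predicts input drops up, not input drops flat)
(E) asymmetric routing — does not account for input drops flat, retransmits up, fragmentation needed ICMP
(A) alone accounts for all the evidence.

A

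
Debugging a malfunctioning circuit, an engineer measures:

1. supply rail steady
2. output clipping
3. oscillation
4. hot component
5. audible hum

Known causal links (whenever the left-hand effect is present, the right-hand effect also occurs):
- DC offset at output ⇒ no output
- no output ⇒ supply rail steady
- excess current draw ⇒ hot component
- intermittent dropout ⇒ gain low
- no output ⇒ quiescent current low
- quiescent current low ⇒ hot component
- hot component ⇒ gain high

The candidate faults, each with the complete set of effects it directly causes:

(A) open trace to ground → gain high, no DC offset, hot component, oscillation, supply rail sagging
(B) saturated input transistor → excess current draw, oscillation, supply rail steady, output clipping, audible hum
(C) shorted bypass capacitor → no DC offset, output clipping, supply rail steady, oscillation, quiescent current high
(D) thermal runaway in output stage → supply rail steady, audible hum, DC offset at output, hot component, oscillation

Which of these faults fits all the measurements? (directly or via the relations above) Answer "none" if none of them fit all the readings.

Checking each candidate against the observations:
(A) open trace to ground — fails on supply rail steady, output clipping, audible hum (predicts supply rail sagging, not supply rail steady)
(B) saturated input transistor — supply rail steady yes; output clipping yes; oscillation yes; hot component yes (via excess current draw → hot component); audible hum yes
(C) shorted bypass capacitor — does not account for hot component, audible hum
(D) thermal runaway in output stage — does not account for output clipping
(B) alone accounts for all the evidence.

B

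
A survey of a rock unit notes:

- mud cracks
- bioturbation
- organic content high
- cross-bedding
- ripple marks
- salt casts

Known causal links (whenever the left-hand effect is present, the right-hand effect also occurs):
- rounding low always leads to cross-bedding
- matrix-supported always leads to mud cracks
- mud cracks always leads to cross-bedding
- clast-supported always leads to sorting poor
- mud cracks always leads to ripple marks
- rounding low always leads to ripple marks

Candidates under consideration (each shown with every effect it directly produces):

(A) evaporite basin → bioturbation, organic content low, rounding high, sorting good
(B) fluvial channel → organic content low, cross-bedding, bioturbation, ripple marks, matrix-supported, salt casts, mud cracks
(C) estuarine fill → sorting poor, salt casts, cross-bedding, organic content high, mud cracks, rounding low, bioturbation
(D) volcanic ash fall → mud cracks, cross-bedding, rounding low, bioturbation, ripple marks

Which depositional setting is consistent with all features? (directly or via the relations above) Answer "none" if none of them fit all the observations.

Checking each candidate against the observations:
(A) evaporite basin — mud cracks NO; bioturbation yes; organic content high NO; cross-bedding NO; ripple marks NO; salt casts NO
(B) fluvial channel — mud cracks yes; bioturbation yes; organic content high NO; cross-bedding yes; ripple marks yes; salt casts yes
(C) estuarine fill — mud cracks yes; bioturbation yes; organic content high yes; cross-bedding yes; ripple marks yes (via mud cracks → ripple marks); salt casts yes
(D) volcanic ash fall — mud cracks yes; bioturbation yes; organic content high NO; cross-bedding yes; ripple marks yes; salt casts NO
(C) is the only candidate with no mismatches.

C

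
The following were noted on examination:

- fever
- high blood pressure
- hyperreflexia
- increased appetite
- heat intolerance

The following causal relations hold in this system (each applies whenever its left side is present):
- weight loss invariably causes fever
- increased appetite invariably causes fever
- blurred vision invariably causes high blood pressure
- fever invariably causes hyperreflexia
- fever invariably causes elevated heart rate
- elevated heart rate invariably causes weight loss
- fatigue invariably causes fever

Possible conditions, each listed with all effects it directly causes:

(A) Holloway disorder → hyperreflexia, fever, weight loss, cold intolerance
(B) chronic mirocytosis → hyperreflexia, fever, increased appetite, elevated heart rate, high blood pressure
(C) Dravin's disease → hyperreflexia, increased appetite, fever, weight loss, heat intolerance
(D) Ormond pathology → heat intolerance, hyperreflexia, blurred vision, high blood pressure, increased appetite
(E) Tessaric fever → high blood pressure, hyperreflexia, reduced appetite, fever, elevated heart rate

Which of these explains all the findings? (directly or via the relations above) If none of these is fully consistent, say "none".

D

Per-candidate check:
(A) Holloway disorder — fails on high blood pressure, increased appetite, heat intolerance (predicts cold intolerance, not heat intolerance)
(B) chronic mirocytosis — does not account for heat intolerance
(C) Dravin's disease — fever yes; high blood pressure NO; hyperreflexia yes; increased appetite yes; heat intolerance yes
(D) Ormond pathology — fever yes (by increased appetite → fever); high blood pressure yes; hyperreflexia yes; increased appetite yes; heat intolerance yes
(E) Tessaric fever — fails on increased appetite, heat intolerance (predicts reduced appetite, not increased appetite)
(D) alone accounts for all the evidence.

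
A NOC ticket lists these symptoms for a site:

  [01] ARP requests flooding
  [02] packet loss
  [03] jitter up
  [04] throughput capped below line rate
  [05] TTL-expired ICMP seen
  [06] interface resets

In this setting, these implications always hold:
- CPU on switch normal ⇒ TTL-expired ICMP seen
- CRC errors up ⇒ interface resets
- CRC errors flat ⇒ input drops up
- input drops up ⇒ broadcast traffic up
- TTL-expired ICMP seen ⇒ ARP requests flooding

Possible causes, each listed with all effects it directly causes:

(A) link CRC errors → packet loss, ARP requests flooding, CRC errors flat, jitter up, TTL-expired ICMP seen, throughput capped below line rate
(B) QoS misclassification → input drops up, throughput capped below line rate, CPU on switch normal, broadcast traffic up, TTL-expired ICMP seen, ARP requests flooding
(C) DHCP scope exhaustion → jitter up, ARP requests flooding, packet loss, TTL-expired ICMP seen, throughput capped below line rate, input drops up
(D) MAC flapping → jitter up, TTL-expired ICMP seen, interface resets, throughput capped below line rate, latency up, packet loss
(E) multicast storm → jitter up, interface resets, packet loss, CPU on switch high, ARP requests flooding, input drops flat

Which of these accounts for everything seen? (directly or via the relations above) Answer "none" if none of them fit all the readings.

Checking each candidate against the observations:
(A) link CRC errors — does not account for interface resets
(B) QoS misclassification — ARP requests flooding match; packet loss miss; jitter up miss; throughput capped below line rate match; TTL-expired ICMP seen match; interface resets miss
(C) DHCP scope exhaustion — ARP requests flooding match; packet loss match; jitter up match; throughput capped below line rate match; TTL-expired ICMP seen match; interface resets miss
(D) MAC flapping — ARP requests flooding match (through TTL-expired ICMP seen → ARP requests flooding); packet loss match; jitter up match; throughput capped below line rate match; TTL-expired ICMP seen match; interface resets match
(E) multicast storm — does not account for throughput capped below line rate, TTL-expired ICMP seen
Only (D) is consistent with every observation.

D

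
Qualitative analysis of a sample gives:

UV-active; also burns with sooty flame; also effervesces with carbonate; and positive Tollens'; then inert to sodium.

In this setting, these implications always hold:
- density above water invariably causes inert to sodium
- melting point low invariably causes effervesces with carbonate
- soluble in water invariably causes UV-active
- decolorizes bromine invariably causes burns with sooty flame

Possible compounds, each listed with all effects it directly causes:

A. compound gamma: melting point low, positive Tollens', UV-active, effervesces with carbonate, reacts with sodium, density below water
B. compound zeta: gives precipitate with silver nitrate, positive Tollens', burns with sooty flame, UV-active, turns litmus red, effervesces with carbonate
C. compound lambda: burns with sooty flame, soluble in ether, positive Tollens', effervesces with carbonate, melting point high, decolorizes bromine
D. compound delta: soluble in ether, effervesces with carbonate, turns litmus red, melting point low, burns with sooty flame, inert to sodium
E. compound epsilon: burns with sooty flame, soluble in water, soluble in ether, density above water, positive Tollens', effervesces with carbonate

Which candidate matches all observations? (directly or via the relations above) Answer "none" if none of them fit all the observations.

E

Testing each hypothesis:
(A) compound gamma — fails on burns with sooty flame, inert to sodium (predicts reacts with sodium, not inert to sodium)
(B) compound zeta — does not account for inert to sodium
(C) compound lambda — UV-active ✗; burns with sooty flame ✓; effervesces with carbonate ✓; positive Tollens' ✓; inert to sodium ✗
(D) compound delta — UV-active ✗; burns with sooty flame ✓; effervesces with carbonate ✓; positive Tollens' ✗; inert to sodium ✓
(E) compound epsilon — accounts for every observation (UV-active through soluble in water → UV-active)
Only (E) is consistent with every observation.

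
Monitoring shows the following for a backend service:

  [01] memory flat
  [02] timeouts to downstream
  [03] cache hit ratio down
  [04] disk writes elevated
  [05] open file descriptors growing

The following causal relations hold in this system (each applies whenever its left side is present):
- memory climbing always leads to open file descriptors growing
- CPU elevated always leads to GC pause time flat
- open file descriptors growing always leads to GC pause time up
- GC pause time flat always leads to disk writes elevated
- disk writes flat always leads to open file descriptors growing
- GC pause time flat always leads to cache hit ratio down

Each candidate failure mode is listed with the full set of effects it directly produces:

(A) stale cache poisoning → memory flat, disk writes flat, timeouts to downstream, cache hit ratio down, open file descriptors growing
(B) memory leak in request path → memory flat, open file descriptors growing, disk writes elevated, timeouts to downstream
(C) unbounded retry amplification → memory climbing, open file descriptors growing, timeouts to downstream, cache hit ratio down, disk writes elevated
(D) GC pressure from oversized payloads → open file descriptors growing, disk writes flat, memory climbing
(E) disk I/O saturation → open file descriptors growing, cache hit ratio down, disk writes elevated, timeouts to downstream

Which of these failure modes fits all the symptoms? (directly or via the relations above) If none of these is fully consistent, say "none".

Testing each hypothesis:
(A) stale cache poisoning — fails on disk writes elevated (predicts disk writes flat, not disk writes elevated)
(B) memory leak in request path — does not account for cache hit ratio down
(C) unbounded retry amplification — memory flat ✗; timeouts to downstream ✓; cache hit ratio down ✓; disk writes elevated ✓; open file descriptors growing ✓
(D) GC pressure from oversized payloads — memory flat ✗; timeouts to downstream ✗; cache hit ratio down ✗; disk writes elevated ✗; open file descriptors growing ✓
(E) disk I/O saturation — does not account for memory flat
No candidate is consistent with all observations.

none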